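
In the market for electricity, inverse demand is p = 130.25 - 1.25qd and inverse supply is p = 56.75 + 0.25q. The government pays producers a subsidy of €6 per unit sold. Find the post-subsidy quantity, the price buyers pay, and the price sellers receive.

Pre-subsidy: 130.25 - 1.25q = 56.75 + 0.25q gives q* = 49 and p* = 69.
With the subsidy, sellers receive ps = pb + 6 for each unit, where pb is the price buyers pay.
On the curves, pb = 130.25 - 1.25q and ps = 56.75 + 0.25q; the wedge ps − pb = 6 gives 56.75 + 0.25q − (130.25 - 1.25q) = 6, so q' = 53.
Then pb = 130.25 − 1.25·53 = 64 and ps = 56.75 + 0.25·53 = 70.

q' = 53; buyers pay €64; sellers receive €70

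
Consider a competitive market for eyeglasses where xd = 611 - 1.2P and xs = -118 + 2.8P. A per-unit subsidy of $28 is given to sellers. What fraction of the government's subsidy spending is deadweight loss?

DWL / government spending = 588/20791

Pre-subsidy: 611 - 1.2P = -118 + 2.8P gives P* = 182.25, x* = 392.3.
With the subsidy, sellers receive Ps = Pb + 28 for each unit, where Pb is the price buyers pay.
Supply in terms of Pb becomes xs = -118 + 2.8(Pb + 28) = -39.6 + 2.8Pb. Setting this equal to demand: 611 - 1.2Pb = -39.6 + 2.8Pb, so Pb = 162.65.
Sellers receive Ps = 162.65 + 28 = 190.65; x' = 611 − 1.2·162.65 = 415.82.
ΔCS = ½(392.3 + 415.82)(182.25 − 162.65) = 7919.576; ΔPS = ½(392.3 + 415.82)(190.65 − 182.25) = 3394.104.
Government spending = 28 × 415.82 = 11642.96.
DWL = ½ × 28 × (415.82 − 392.3) = 329.28; fraction = 329.28 / 11642.96 = 588/20791.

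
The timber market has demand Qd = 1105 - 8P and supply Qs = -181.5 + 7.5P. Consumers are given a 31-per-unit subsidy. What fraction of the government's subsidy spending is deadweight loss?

Pre-subsidy: 1105 - 8P = -181.5 + 7.5P gives P* = 83, Q* = 441.
With the rebate, buyers effectively pay Pb = Ps − 31, where Ps is the price sellers receive.
Demand in terms of Ps becomes Qd = 1105 − 8(Ps − 31) = 1353 - 8Ps. Setting this equal to supply: 1353 - 8Ps = -181.5 + 7.5Ps, so Ps = 99.
Buyers pay Pb = 99 − 31 = 68; Q' = -181.5 + 7.5·99 = 561.
ΔCS = ½(441 + 561)(83 − 68) = 7515; ΔPS = ½(441 + 561)(99 − 83) = 8016.
Government spending = 31 × 561 = 17391.
DWL = ½ × 31 × (561 − 441) = 1860; fraction = 1860 / 17391 = 20/187.

DWL / government spending = 20/187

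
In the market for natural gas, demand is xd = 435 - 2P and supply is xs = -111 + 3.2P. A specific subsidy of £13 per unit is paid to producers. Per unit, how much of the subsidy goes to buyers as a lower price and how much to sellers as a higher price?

Pre-subsidy: 435 - 2P = -111 + 3.2P gives P* = 105, x* = 225.
With the subsidy, sellers receive Ps = Pb + 13 for each unit, where Pb is the price buyers pay.
Supply in terms of Pb becomes xs = -111 + 3.2(Pb + 13) = -69.4 + 3.2Pb. Setting this equal to demand: 435 - 2Pb = -69.4 + 3.2Pb, so Pb = 97.
Sellers receive Ps = 97 + 13 = 110; x' = 435 − 2·97 = 241.
Buyers' price falls by P* − Pb = 105 − 97 = 8; sellers' price rises by Ps − P* = 110 − 105 = 5.

Buyers gain £8 per unit; sellers gain £5 per unit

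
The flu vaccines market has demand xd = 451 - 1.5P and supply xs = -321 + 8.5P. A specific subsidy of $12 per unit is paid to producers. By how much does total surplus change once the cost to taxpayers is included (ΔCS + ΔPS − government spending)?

Net change in total surplus = -$91.8

Pre-subsidy: 451 - 1.5P = -321 + 8.5P gives P* = 77.2, x* = 335.2.
With the subsidy, sellers receive Ps = Pb + 12 for each unit, where Pb is the price buyers pay.
Supply in terms of Pb becomes xs = -321 + 8.5(Pb + 12) = -219 + 8.5Pb. Setting this equal to demand: 451 - 1.5Pb = -219 + 8.5Pb, so Pb = 67.
Sellers receive Ps = 67 + 12 = 79; x' = 451 − 1.5·67 = 350.5.
ΔCS = ½(335.2 + 350.5)(77.2 − 67) = 3497.07; ΔPS = ½(335.2 + 350.5)(79 − 77.2) = 617.13.
Government spending = 12 × 350.5 = 4206.
Net change = 3497.07 + 617.13 − 4206 = -91.8. The loss equals the DWL triangle ½·12·15.3.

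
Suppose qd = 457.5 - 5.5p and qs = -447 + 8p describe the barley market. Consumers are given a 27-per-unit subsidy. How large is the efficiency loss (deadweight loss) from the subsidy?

Deadweight loss = 1188

Pre-subsidy: 457.5 - 5.5p = -447 + 8p gives p* = 67, q* = 89.
With the rebate, buyers effectively pay pb = ps − 27, where ps is the price sellers receive.
Demand in terms of ps becomes qd = 457.5 − 5.5(ps − 27) = 606 - 5.5ps. Setting this equal to supply: 606 - 5.5ps = -447 + 8ps, so ps = 78.
Buyers pay pb = 78 − 27 = 51; q' = -447 + 8·78 = 177.
The subsidy expands output by 177 − 89 = 88 past the efficient level; on those units the gap between marginal cost and willingness to pay runs from 0 up to 27.
DWL = ½ × 27 × 88 = 1188.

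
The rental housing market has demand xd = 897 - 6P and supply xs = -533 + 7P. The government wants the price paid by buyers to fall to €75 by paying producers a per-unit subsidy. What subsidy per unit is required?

At a buyer price of 75, quantity demanded is 897 − 6·75 = 447.
Sellers supply 447 only when they receive Ps with -533 + 7·Ps = 447, i.e. Ps = 140.
s = Ps − Pb = 140 − 75 = 65.

Required subsidy s = €65 per unit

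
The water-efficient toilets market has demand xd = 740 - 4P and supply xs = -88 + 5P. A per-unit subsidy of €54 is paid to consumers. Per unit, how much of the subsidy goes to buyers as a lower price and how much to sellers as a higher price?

Pre-subsidy: 740 - 4P = -88 + 5P gives P* = 92, x* = 372.
With the rebate, buyers effectively pay Pb = Ps − 54, where Ps is the price sellers receive.
Demand in terms of Ps becomes xd = 740 − 4(Ps − 54) = 956 - 4Ps. Setting this equal to supply: 956 - 4Ps = -88 + 5Ps, so Ps = 116.
Buyers pay Pb = 116 − 54 = 62; x' = -88 + 5·116 = 492.
Buyers' price falls by P* − Pb = 92 − 62 = 30; sellers' price rises by Ps − P* = 116 − 92 = 24.

Buyers gain €30 per unit; sellers gain €24 per unit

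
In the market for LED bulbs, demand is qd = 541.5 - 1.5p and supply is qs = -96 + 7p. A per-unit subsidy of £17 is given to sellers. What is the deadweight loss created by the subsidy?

Deadweight loss = £178.5

Pre-subsidy: 541.5 - 1.5p = -96 + 7p gives p* = 75, q* = 429.
With the subsidy, sellers receive ps = pb + 17 for each unit, where pb is the price buyers pay.
Supply in terms of pb becomes qs = -96 + 7(pb + 17) = 23 + 7pb. Setting this equal to demand: 541.5 - 1.5pb = 23 + 7pb, so pb = 61.
Sellers receive ps = 61 + 17 = 78; q' = 541.5 − 1.5·61 = 450.
The subsidy expands output by 450 − 429 = 21 past the efficient level; on those units the gap between marginal cost and willingness to pay runs from 0 up to 17.
DWL = ½ × 17 × 21 = 178.5.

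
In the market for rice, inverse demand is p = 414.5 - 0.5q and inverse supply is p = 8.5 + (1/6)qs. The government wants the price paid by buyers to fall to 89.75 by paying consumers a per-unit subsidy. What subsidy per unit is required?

Required subsidy s = 27 per unit

At a buyer price of 89.75, quantity demanded is 829 − 2·89.75 = 649.5.
Sellers supply 649.5 only when they receive ps = 8.5 + (1/6)·649.5 = 116.75.
s = ps − pb = 116.75 − 89.75 = 27.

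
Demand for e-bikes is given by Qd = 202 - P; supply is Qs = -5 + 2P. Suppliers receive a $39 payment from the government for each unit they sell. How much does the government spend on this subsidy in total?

Pre-subsidy: 202 - P = -5 + 2P gives P* = 69, Q* = 133.
With the subsidy, sellers receive Ps = Pb + 39 for each unit, where Pb is the price buyers pay.
Supply in terms of Pb becomes Qs = -5 + 2(Pb + 39) = 73 + 2Pb. Setting this equal to demand: 202 - Pb = 73 + 2Pb, so Pb = 43.
Sellers receive Ps = 43 + 39 = 82; Q' = 202 − 1·43 = 159.
Government outlay = subsidy × quantity = 39 × 159 = 6201.

Government cost = $6201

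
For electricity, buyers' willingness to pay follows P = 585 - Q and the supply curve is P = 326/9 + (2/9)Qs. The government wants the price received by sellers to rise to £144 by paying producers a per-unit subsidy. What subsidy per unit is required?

At a seller price of 144, quantity supplied is -163 + 4.5·144 = 485.
Buyers absorb 485 only when they pay Pb = 585 − 1·485 = 100.
s = Ps − Pb = 144 − 100 = 44.

Required subsidy s = £44 per unit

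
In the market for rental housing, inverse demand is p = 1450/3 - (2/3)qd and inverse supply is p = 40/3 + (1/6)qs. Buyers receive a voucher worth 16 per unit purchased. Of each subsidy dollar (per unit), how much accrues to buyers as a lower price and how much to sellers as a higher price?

Buyers gain 12.8 per unit; sellers gain 3.2 per unit

Pre-subsidy: 1450/3 - (2/3)q = 40/3 + (1/6)q gives q* = 564 and p* = 322/3.
With the rebate, buyers effectively pay pb = ps − 16, where ps is the price sellers receive.
On the curves, pb = 1450/3 - (2/3)q and ps = 40/3 + (1/6)q; the wedge ps − pb = 16 gives 40/3 + (1/6)q − (1450/3 - (2/3)q) = 16, so q' = 583.2.
Then pb = 1450/3 − (2/3)·583.2 = 1418/15 and ps = 40/3 + (1/6)·583.2 = 1658/15.
Buyers' price falls by p* − pb = 322/3 − 1418/15 = 12.8; sellers' price rises by ps − p* = 1658/15 − 322/3 = 3.2.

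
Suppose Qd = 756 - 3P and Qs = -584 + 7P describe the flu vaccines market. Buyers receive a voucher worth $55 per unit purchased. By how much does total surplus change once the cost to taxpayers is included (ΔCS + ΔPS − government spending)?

Net change in total surplus = -$3176.25

Pre-subsidy: 756 - 3P = -584 + 7P gives P* = 134, Q* = 354.
With the rebate, buyers effectively pay Pb = Ps − 55, where Ps is the price sellers receive.
Demand in terms of Ps becomes Qd = 756 − 3(Ps − 55) = 921 - 3Ps. Setting this equal to supply: 921 - 3Ps = -584 + 7Ps, so Ps = 150.5.
Buyers pay Pb = 150.5 − 55 = 95.5; Q' = -584 + 7·150.5 = 469.5.
ΔCS = ½(354 + 469.5)(134 − 95.5) = 15852.375; ΔPS = ½(354 + 469.5)(150.5 − 134) = 6793.875.
Government spending = 55 × 469.5 = 25822.5.
Net change = 15852.375 + 6793.875 − 25822.5 = -3176.25. The loss equals the DWL triangle ½·55·115.5.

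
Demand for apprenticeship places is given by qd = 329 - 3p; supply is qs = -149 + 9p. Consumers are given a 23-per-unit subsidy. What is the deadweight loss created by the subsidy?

Pre-subsidy: 329 - 3p = -149 + 9p gives p* = 239/6, q* = 209.5.
With the rebate, buyers effectively pay pb = ps − 23, where ps is the price sellers receive.
Demand in terms of ps becomes qd = 329 − 3(ps − 23) = 398 - 3ps. Setting this equal to supply: 398 - 3ps = -149 + 9ps, so ps = 547/12.
Buyers pay pb = 547/12 − 23 = 271/12; q' = -149 + 9·(547/12) = 261.25.
The subsidy expands output by 261.25 − 209.5 = 51.75 past the efficient level; on those units the gap between marginal cost and willingness to pay runs from 0 up to 23.
DWL = ½ × 23 × 51.75 = 595.125.

Deadweight loss = 595.125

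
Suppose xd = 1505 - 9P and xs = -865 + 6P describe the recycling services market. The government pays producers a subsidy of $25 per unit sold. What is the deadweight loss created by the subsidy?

Deadweight loss = $1125

Pre-subsidy: 1505 - 9P = -865 + 6P gives P* = 158, x* = 83.
With the subsidy, sellers receive Ps = Pb + 25 for each unit, where Pb is the price buyers pay.
Supply in terms of Pb becomes xs = -865 + 6(Pb + 25) = -715 + 6Pb. Setting this equal to demand: 1505 - 9Pb = -715 + 6Pb, so Pb = 148.
Sellers receive Ps = 148 + 25 = 173; x' = 1505 − 9·148 = 173.
The subsidy expands output by 173 − 83 = 90 past the efficient level; on those units the gap between marginal cost and willingness to pay runs from 0 up to 25.
DWL = ½ × 25 × 90 = 1125.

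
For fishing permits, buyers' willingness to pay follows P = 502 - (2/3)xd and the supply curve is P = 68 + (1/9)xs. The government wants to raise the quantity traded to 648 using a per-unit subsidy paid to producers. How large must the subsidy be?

At x = 648, from the demand curve buyers pay Pb = 502 − (2/3)·648 = 70; from the supply curve sellers need Ps = 68 + (1/9)·648 = 140.
The subsidy must fill the gap: s = Ps − Pb = 140 − 70 = 70.

Required subsidy s = 70 per unit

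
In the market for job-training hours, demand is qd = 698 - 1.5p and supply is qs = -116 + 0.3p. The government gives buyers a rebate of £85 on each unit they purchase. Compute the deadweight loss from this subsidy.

Pre-subsidy: 698 - 1.5p = -116 + 0.3p gives p* = 4070/9, q* = 59/3.
With the rebate, buyers effectively pay pb = ps − 85, where ps is the price sellers receive.
Demand in terms of ps becomes qd = 698 − 1.5(ps − 85) = 825.5 - 1.5ps. Setting this equal to supply: 825.5 - 1.5ps = -116 + 0.3ps, so ps = 9415/18.
Buyers pay pb = 9415/18 − 85 = 7885/18; q' = -116 + 0.3·(9415/18) = 491/12.
The subsidy expands output by 491/12 − 59/3 = 21.25 past the efficient level; on those units the gap between marginal cost and willingness to pay runs from 0 up to 85.
DWL = ½ × 85 × 21.25 = 903.125.

Deadweight loss = £903.125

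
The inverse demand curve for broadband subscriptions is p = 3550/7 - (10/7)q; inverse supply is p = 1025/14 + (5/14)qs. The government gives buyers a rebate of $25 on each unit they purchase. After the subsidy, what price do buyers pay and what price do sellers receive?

Pre-subsidy: 3550/7 - (10/7)q = 1025/14 + (5/14)q gives q* = 243 and p* = 160.
With the rebate, buyers effectively pay pb = ps − 25, where ps is the price sellers receive.
On the curves, pb = 3550/7 - (10/7)q and ps = 1025/14 + (5/14)q; the wedge ps − pb = 25 gives 1025/14 + (5/14)q − (3550/7 - (10/7)q) = 25, so q' = 257.
Then pb = 3550/7 − (10/7)·257 = 140 and ps = 1025/14 + (5/14)·257 = 165.

Buyers pay $140; sellers receive $165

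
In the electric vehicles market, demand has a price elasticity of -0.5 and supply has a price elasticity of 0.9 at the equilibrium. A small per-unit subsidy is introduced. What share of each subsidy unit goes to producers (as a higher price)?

For a small subsidy around the equilibrium, the benefit split depends on the relative slopes, which at a point are proportional to the elasticities.
Buyer share = εs/(εs + |εd|) = 0.9/(0.9 + 0.5) = 9/14; seller share = |εd|/(εs + |εd|) = 5/14.
So producers capture 5/14 of the subsidy.

Producer share = 5/14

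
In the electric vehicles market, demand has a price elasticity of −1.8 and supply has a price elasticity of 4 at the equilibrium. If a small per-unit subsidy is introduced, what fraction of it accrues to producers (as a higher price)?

For a small subsidy around the equilibrium, the benefit split depends on the relative slopes, which at a point are proportional to the elasticities.
Buyer share = εs/(εs + |εd|) = 4/(4 + 1.8) = 20/29; seller share = |εd|/(εs + |εd|) = 9/29.
So producers capture 9/29 of the subsidy.

Producer share = 9/29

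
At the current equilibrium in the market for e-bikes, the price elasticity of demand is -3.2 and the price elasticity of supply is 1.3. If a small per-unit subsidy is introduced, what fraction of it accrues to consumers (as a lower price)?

Consumer share = 13/45

For a small subsidy around the equilibrium, the benefit split depends on the relative slopes, which at a point are proportional to the elasticities.
Buyer share = εs/(εs + |εd|) = 1.3/(1.3 + 3.2) = 13/45; seller share = |εd|/(εs + |εd|) = 32/45.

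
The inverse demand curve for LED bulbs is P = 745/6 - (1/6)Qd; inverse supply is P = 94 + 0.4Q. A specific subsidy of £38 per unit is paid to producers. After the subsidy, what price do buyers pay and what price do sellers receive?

Pre-subsidy: 745/6 - (1/6)Q = 94 + 0.4Q gives Q* = 905/17 and P* = 1960/17.
With the subsidy, sellers receive Ps = Pb + 38 for each unit, where Pb is the price buyers pay.
On the curves, Pb = 745/6 - (1/6)Q and Ps = 94 + 0.4Q; the wedge Ps − Pb = 38 gives 94 + 0.4Q − (745/6 - (1/6)Q) = 38, so Q' = 2045/17.
Then Pb = 745/6 − (1/6)·(2045/17) = 1770/17 and Ps = 94 + 0.4·(2045/17) = 2416/17.

Buyers pay 1770/17; sellers receive 2416/17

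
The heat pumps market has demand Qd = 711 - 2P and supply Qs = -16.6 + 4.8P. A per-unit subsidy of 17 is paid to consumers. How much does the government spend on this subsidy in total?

Government cost = 8857

Pre-subsidy: 711 - 2P = -16.6 + 4.8P gives P* = 107, Q* = 497.
With the rebate, buyers effectively pay Pb = Ps − 17, where Ps is the price sellers receive.
Demand in terms of Ps becomes Qd = 711 − 2(Ps − 17) = 745 - 2Ps. Setting this equal to supply: 745 - 2Ps = -16.6 + 4.8Ps, so Ps = 112.
Buyers pay Pb = 112 − 17 = 95; Q' = -16.6 + 4.8·112 = 521.
Government outlay = subsidy × quantity = 17 × 521 = 8857.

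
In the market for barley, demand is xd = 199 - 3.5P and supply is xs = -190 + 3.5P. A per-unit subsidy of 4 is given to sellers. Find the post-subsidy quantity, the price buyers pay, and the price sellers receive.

Pre-subsidy: 199 - 3.5P = -190 + 3.5P gives P* = 389/7, x* = 4.5.
With the subsidy, sellers receive Ps = Pb + 4 for each unit, where Pb is the price buyers pay.
Supply in terms of Pb becomes xs = -190 + 3.5(Pb + 4) = -176 + 3.5Pb. Setting this equal to demand: 199 - 3.5Pb = -176 + 3.5Pb, so Pb = 375/7.
Sellers receive Ps = 375/7 + 4 = 403/7; x' = 199 − 3.5·(375/7) = 11.5.

x' = 11.5; buyers pay 375/7; sellers receive 403/7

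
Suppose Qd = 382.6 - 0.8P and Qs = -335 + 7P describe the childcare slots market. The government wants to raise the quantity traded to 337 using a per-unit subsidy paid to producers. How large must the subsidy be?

At Q = 337, invert demand for the buyer price: Pb = (382.6 − 337)/0.8 = 57; invert supply for the seller price: Ps = (337 − (-335))/7 = 96.
The subsidy must fill the gap: s = Ps − Pb = 96 − 57 = 39.

Required subsidy s = 39 per unit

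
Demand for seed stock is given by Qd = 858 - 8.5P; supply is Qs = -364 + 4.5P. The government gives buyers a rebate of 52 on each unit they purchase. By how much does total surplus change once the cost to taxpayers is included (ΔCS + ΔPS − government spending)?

Net change in total surplus = -3978

Pre-subsidy: 858 - 8.5P = -364 + 4.5P gives P* = 94, Q* = 59.
With the rebate, buyers effectively pay Pb = Ps − 52, where Ps is the price sellers receive.
Demand in terms of Ps becomes Qd = 858 − 8.5(Ps − 52) = 1300 - 8.5Ps. Setting this equal to supply: 1300 - 8.5Ps = -364 + 4.5Ps, so Ps = 128.
Buyers pay Pb = 128 − 52 = 76; Q' = -364 + 4.5·128 = 212.
ΔCS = ½(59 + 212)(94 − 76) = 2439; ΔPS = ½(59 + 212)(128 − 94) = 4607.
Government spending = 52 × 212 = 11024.
Net change = 2439 + 4607 − 11024 = -3978. The loss equals the DWL triangle ½·52·153.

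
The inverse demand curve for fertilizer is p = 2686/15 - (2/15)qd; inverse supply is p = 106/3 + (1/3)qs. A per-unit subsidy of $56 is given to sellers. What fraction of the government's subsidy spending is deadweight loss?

DWL / government spending = 15/107

Pre-subsidy: 2686/15 - (2/15)q = 106/3 + (1/3)q gives q* = 308 and p* = 138.
With the subsidy, sellers receive ps = pb + 56 for each unit, where pb is the price buyers pay.
On the curves, pb = 2686/15 - (2/15)q and ps = 106/3 + (1/3)q; the wedge ps − pb = 56 gives 106/3 + (1/3)q − (2686/15 - (2/15)q) = 56, so q' = 428.
Then pb = 2686/15 − (2/15)·428 = 122 and ps = 106/3 + (1/3)·428 = 178.
ΔCS = ½(308 + 428)(138 − 122) = 5888; ΔPS = ½(308 + 428)(178 − 138) = 14720.
Government spending = 56 × 428 = 23968.
DWL = ½ × 56 × (428 − 308) = 3360; fraction = 3360 / 23968 = 15/107.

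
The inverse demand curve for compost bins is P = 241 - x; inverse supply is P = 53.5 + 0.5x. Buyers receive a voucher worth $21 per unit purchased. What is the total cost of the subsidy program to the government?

Government cost = $2919

Pre-subsidy: 241 - x = 53.5 + 0.5x gives x* = 125 and P* = 116.
With the rebate, buyers effectively pay Pb = Ps − 21, where Ps is the price sellers receive.
On the curves, Pb = 241 - x and Ps = 53.5 + 0.5x; the wedge Ps − Pb = 21 gives 53.5 + 0.5x − (241 - x) = 21, so x' = 139.
Then Pb = 241 − 1·139 = 102 and Ps = 53.5 + 0.5·139 = 123.
Government outlay = subsidy × quantity = 21 × 139 = 2919.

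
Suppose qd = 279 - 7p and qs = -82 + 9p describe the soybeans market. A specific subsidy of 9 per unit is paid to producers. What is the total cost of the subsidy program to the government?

Pre-subsidy: 279 - 7p = -82 + 9p gives p* = 22.5625, q* = 121.0625.
With the subsidy, sellers receive ps = pb + 9 for each unit, where pb is the price buyers pay.
Supply in terms of pb becomes qs = -82 + 9(pb + 9) = -1 + 9pb. Setting this equal to demand: 279 - 7pb = -1 + 9pb, so pb = 17.5.
Sellers receive ps = 17.5 + 9 = 26.5; q' = 279 − 7·17.5 = 156.5.
Government outlay = subsidy × quantity = 9 × 156.5 = 1408.5.

Government cost = 1408.5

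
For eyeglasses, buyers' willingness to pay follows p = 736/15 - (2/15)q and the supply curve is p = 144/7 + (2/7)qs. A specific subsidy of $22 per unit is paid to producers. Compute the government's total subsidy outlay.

Government cost = $2651

Pre-subsidy: 736/15 - (2/15)q = 144/7 + (2/7)q gives q* = 68 and p* = 40.
With the subsidy, sellers receive ps = pb + 22 for each unit, where pb is the price buyers pay.
On the curves, pb = 736/15 - (2/15)q and ps = 144/7 + (2/7)q; the wedge ps − pb = 22 gives 144/7 + (2/7)q − (736/15 - (2/15)q) = 22, so q' = 120.5.
Then pb = 736/15 − (2/15)·120.5 = 33 and ps = 144/7 + (2/7)·120.5 = 55.
Government outlay = subsidy × quantity = 22 × 120.5 = 2651.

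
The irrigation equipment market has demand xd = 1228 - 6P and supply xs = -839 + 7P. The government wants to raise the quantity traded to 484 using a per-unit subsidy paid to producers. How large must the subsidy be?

At x = 484, invert demand for the buyer price: Pb = (1228 − 484)/6 = 124; invert supply for the seller price: Ps = (484 − (-839))/7 = 189.
The subsidy must fill the gap: s = Ps − Pb = 189 − 124 = 65.

Required subsidy s = 65 per unit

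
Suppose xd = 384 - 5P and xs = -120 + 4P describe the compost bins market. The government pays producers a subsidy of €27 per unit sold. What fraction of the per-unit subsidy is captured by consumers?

Consumer share = 4/9

Pre-subsidy: 384 - 5P = -120 + 4P gives P* = 56, x* = 104.
With the subsidy, sellers receive Ps = Pb + 27 for each unit, where Pb is the price buyers pay.
Supply in terms of Pb becomes xs = -120 + 4(Pb + 27) = -12 + 4Pb. Setting this equal to demand: 384 - 5Pb = -12 + 4Pb, so Pb = 44.
Sellers receive Ps = 44 + 27 = 71; x' = 384 − 5·44 = 164.
Buyers' price falls by P* − Pb = 56 − 44 = 12; sellers' price rises by Ps − P* = 71 − 56 = 15.
So consumers capture 12/27 = 4/9 of each unit of subsidy.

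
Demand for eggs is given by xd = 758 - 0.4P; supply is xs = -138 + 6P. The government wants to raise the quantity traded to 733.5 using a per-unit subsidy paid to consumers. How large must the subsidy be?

At x = 733.5, invert demand for the buyer price: Pb = (758 − 733.5)/0.4 = 61.25; invert supply for the seller price: Ps = (733.5 − (-138))/6 = 145.25.
The subsidy must fill the gap: s = Ps − Pb = 145.25 − 61.25 = 84.

Required subsidy s = 84 per unit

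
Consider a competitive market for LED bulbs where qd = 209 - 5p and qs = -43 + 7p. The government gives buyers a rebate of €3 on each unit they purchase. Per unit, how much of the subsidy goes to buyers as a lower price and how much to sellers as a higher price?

Pre-subsidy: 209 - 5p = -43 + 7p gives p* = 21, q* = 104.
With the rebate, buyers effectively pay pb = ps − 3, where ps is the price sellers receive.
Demand in terms of ps becomes qd = 209 − 5(ps − 3) = 224 - 5ps. Setting this equal to supply: 224 - 5ps = -43 + 7ps, so ps = 22.25.
Buyers pay pb = 22.25 − 3 = 19.25; q' = -43 + 7·22.25 = 112.75.
Buyers' price falls by p* − pb = 21 − 19.25 = 1.75; sellers' price rises by ps − p* = 22.25 − 21 = 1.25.

Buyers gain €1.75 per unit; sellers gain €1.25 per unit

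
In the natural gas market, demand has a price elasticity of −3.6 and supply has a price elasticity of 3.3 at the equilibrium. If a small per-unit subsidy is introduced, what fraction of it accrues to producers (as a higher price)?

Producer share = 12/23

For a small subsidy around the equilibrium, the benefit split depends on the relative slopes, which at a point are proportional to the elasticities.
Buyer share = εs/(εs + |εd|) = 3.3/(3.3 + 3.6) = 11/23; seller share = |εd|/(εs + |εd|) = 12/23.
So producers capture 12/23 of the subsidy.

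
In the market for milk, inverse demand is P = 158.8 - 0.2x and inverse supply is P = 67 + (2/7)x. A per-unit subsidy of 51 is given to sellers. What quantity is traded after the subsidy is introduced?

Pre-subsidy: 158.8 - 0.2x = 67 + (2/7)x gives x* = 189 and P* = 121.
With the subsidy, sellers receive Ps = Pb + 51 for each unit, where Pb is the price buyers pay.
On the curves, Pb = 158.8 - 0.2x and Ps = 67 + (2/7)x; the wedge Ps − Pb = 51 gives 67 + (2/7)x − (158.8 - 0.2x) = 51, so x' = 294.
Then Pb = 158.8 − 0.2·294 = 100 and Ps = 67 + (2/7)·294 = 151.

x' = 294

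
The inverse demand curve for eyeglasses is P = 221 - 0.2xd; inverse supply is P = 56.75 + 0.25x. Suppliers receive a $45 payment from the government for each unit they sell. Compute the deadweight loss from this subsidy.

Deadweight loss = $2250

Pre-subsidy: 221 - 0.2x = 56.75 + 0.25x gives x* = 365 and P* = 148.
With the subsidy, sellers receive Ps = Pb + 45 for each unit, where Pb is the price buyers pay.
On the curves, Pb = 221 - 0.2x and Ps = 56.75 + 0.25x; the wedge Ps − Pb = 45 gives 56.75 + 0.25x − (221 - 0.2x) = 45, so x' = 465.
Then Pb = 221 − 0.2·465 = 128 and Ps = 56.75 + 0.25·465 = 173.
The subsidy expands output by 465 − 365 = 100 past the efficient level; on those units the gap between marginal cost and willingness to pay runs from 0 up to 45.
DWL = ½ × 45 × 100 = 2250.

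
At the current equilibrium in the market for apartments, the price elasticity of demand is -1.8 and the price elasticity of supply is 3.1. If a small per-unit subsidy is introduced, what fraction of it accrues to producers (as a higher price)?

Producer share = 18/49

For a small subsidy around the equilibrium, the benefit split depends on the relative slopes, which at a point are proportional to the elasticities.
Buyer share = εs/(εs + |εd|) = 3.1/(3.1 + 1.8) = 31/49; seller share = |εd|/(εs + |εd|) = 18/49.
So producers capture 18/49 of the subsidy.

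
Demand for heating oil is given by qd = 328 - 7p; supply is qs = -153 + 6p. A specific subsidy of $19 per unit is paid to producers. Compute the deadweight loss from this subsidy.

Deadweight loss = 7581/13

Pre-subsidy: 328 - 7p = -153 + 6p gives p* = 37, q* = 69.
With the subsidy, sellers receive ps = pb + 19 for each unit, where pb is the price buyers pay.
Supply in terms of pb becomes qs = -153 + 6(pb + 19) = -39 + 6pb. Setting this equal to demand: 328 - 7pb = -39 + 6pb, so pb = 367/13.
Sellers receive ps = 367/13 + 19 = 614/13; q' = 328 − 7·(367/13) = 1695/13.
The subsidy expands output by 1695/13 − 69 = 798/13 past the efficient level; on those units the gap between marginal cost and willingness to pay runs from 0 up to 19.
DWL = ½ × 19 × 798/13 = 7581/13.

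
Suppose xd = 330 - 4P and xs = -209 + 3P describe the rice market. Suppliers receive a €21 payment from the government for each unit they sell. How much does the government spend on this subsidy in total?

Pre-subsidy: 330 - 4P = -209 + 3P gives P* = 77, x* = 22.
With the subsidy, sellers receive Ps = Pb + 21 for each unit, where Pb is the price buyers pay.
Supply in terms of Pb becomes xs = -209 + 3(Pb + 21) = -146 + 3Pb. Setting this equal to demand: 330 - 4Pb = -146 + 3Pb, so Pb = 68.
Sellers receive Ps = 68 + 21 = 89; x' = 330 − 4·68 = 58.
Government outlay = subsidy × quantity = 21 × 58 = 1218.

Government cost = €1218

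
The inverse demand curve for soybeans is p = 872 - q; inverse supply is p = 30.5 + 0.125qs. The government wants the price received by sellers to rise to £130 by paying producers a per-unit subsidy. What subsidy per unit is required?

At a seller price of 130, quantity supplied is -244 + 8·130 = 796.
Buyers absorb 796 only when they pay pb = 872 − 1·796 = 76.
s = ps − pb = 130 − 76 = 54.

Required subsidy s = £54 per unit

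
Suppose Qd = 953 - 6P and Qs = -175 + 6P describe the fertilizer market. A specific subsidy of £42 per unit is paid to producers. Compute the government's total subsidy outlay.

Pre-subsidy: 953 - 6P = -175 + 6P gives P* = 94, Q* = 389.
With the subsidy, sellers receive Ps = Pb + 42 for each unit, where Pb is the price buyers pay.
Supply in terms of Pb becomes Qs = -175 + 6(Pb + 42) = 77 + 6Pb. Setting this equal to demand: 953 - 6Pb = 77 + 6Pb, so Pb = 73.
Sellers receive Ps = 73 + 42 = 115; Q' = 953 − 6·73 = 515.
Government outlay = subsidy × quantity = 42 × 515 = 21630.

Government cost = £21630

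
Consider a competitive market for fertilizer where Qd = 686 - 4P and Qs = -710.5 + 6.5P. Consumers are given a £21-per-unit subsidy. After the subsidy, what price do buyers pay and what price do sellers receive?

Buyers pay £120; sellers receive £141

Pre-subsidy: 686 - 4P = -710.5 + 6.5P gives P* = 133, Q* = 154.
With the rebate, buyers effectively pay Pb = Ps − 21, where Ps is the price sellers receive.
Demand in terms of Ps becomes Qd = 686 − 4(Ps − 21) = 770 - 4Ps. Setting this equal to supply: 770 - 4Ps = -710.5 + 6.5Ps, so Ps = 141.
Buyers pay Pb = 141 − 21 = 120; Q' = -710.5 + 6.5·141 = 206.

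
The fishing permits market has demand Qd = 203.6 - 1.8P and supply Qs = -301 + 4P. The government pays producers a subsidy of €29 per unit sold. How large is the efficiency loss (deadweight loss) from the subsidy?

Deadweight loss = €522

Pre-subsidy: 203.6 - 1.8P = -301 + 4P gives P* = 87, Q* = 47.
With the subsidy, sellers receive Ps = Pb + 29 for each unit, where Pb is the price buyers pay.
Supply in terms of Pb becomes Qs = -301 + 4(Pb + 29) = -185 + 4Pb. Setting this equal to demand: 203.6 - 1.8Pb = -185 + 4Pb, so Pb = 67.
Sellers receive Ps = 67 + 29 = 96; Q' = 203.6 − 1.8·67 = 83.
The subsidy expands output by 83 − 47 = 36 past the efficient level; on those units the gap between marginal cost and willingness to pay runs from 0 up to 29.
DWL = ½ × 29 × 36 = 522.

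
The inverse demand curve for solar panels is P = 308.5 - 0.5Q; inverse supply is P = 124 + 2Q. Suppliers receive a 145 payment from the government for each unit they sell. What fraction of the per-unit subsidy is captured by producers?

Pre-subsidy: 308.5 - 0.5Q = 124 + 2Q gives Q* = 73.8 and P* = 271.6.
With the subsidy, sellers receive Ps = Pb + 145 for each unit, where Pb is the price buyers pay.
On the curves, Pb = 308.5 - 0.5Q and Ps = 124 + 2Q; the wedge Ps − Pb = 145 gives 124 + 2Q − (308.5 - 0.5Q) = 145, so Q' = 131.8.
Then Pb = 308.5 − 0.5·131.8 = 242.6 and Ps = 124 + 2·131.8 = 387.6.
Buyers' price falls by P* − Pb = 271.6 − 242.6 = 29; sellers' price rises by Ps − P* = 387.6 − 271.6 = 116.
So producers capture 116/145 = 0.8 of each unit of subsidy.

Producer share = 0.8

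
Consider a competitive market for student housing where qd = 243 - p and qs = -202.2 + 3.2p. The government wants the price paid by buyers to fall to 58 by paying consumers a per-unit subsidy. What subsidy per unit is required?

Required subsidy s = 63 per unit

At a buyer price of 58, quantity demanded is 243 − 1·58 = 185.
Sellers supply 185 only when they receive ps with -202.2 + 3.2·ps = 185, i.e. ps = 121.
s = ps − pb = 121 − 58 = 63.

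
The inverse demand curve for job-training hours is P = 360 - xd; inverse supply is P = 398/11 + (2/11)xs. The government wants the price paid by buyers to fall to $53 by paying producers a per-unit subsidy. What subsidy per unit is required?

At a buyer price of 53, quantity demanded is 360 − 1·53 = 307.
Sellers supply 307 only when they receive Ps = 398/11 + (2/11)·307 = 92.
s = Ps − Pb = 92 − 53 = 39.

Required subsidy s = $39 per unit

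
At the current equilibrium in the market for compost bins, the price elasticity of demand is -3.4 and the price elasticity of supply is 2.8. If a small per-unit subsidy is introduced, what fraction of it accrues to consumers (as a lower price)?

Consumer share = 14/31

For a small subsidy around the equilibrium, the benefit split depends on the relative slopes, which at a point are proportional to the elasticities.
Buyer share = εs/(εs + |εd|) = 2.8/(2.8 + 3.4) = 14/31; seller share = |εd|/(εs + |εd|) = 17/31.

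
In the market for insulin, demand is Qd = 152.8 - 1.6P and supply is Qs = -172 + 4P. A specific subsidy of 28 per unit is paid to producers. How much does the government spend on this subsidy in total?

Pre-subsidy: 152.8 - 1.6P = -172 + 4P gives P* = 58, Q* = 60.
With the subsidy, sellers receive Ps = Pb + 28 for each unit, where Pb is the price buyers pay.
Supply in terms of Pb becomes Qs = -172 + 4(Pb + 28) = -60 + 4Pb. Setting this equal to demand: 152.8 - 1.6Pb = -60 + 4Pb, so Pb = 38.
Sellers receive Ps = 38 + 28 = 66; Q' = 152.8 − 1.6·38 = 92.
Government outlay = subsidy × quantity = 28 × 92 = 2576.

Government cost = 2576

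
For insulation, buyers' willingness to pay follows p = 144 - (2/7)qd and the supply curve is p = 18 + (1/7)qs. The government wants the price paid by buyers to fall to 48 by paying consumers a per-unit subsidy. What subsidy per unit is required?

Required subsidy s = 18 per unit

At a buyer price of 48, quantity demanded is 504 − 3.5·48 = 336.
Sellers supply 336 only when they receive ps = 18 + (1/7)·336 = 66.
s = ps − pb = 66 − 48 = 18.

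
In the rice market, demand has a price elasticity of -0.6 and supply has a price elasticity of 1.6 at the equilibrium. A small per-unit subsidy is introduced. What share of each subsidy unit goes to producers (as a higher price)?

Producer share = 3/11

For a small subsidy around the equilibrium, the benefit split depends on the relative slopes, which at a point are proportional to the elasticities.
Buyer share = εs/(εs + |εd|) = 1.6/(1.6 + 0.6) = 8/11; seller share = |εd|/(εs + |εd|) = 3/11.
So producers capture 3/11 of the subsidy.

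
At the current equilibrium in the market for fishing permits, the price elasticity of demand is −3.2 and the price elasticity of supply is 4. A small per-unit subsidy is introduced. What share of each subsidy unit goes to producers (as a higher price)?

Producer share = 4/9

For a small subsidy around the equilibrium, the benefit split depends on the relative slopes, which at a point are proportional to the elasticities.
Buyer share = εs/(εs + |εd|) = 4/(4 + 3.2) = 5/9; seller share = |εd|/(εs + |εd|) = 4/9.
So producers capture 4/9 of the subsidy.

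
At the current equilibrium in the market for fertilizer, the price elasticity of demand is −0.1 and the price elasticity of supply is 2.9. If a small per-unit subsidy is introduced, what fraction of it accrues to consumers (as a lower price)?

For a small subsidy around the equilibrium, the benefit split depends on the relative slopes, which at a point are proportional to the elasticities.
Buyer share = εs/(εs + |εd|) = 2.9/(2.9 + 0.1) = 29/30; seller share = |εd|/(εs + |εd|) = 1/30.

Consumer share = 29/30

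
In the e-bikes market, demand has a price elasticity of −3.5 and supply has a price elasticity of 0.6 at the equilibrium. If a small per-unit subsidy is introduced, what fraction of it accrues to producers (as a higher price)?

Producer share = 35/41

For a small subsidy around the equilibrium, the benefit split depends on the relative slopes, which at a point are proportional to the elasticities.
Buyer share = εs/(εs + |εd|) = 0.6/(0.6 + 3.5) = 6/41; seller share = |εd|/(εs + |εd|) = 35/41.
So producers capture 35/41 of the subsidy.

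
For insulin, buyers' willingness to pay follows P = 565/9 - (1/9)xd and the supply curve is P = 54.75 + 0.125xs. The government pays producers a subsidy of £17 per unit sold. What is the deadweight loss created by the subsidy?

Pre-subsidy: 565/9 - (1/9)x = 54.75 + 0.125x gives x* = 34 and P* = 59.
With the subsidy, sellers receive Ps = Pb + 17 for each unit, where Pb is the price buyers pay.
On the curves, Pb = 565/9 - (1/9)x and Ps = 54.75 + 0.125x; the wedge Ps − Pb = 17 gives 54.75 + 0.125x − (565/9 - (1/9)x) = 17, so x' = 106.
Then Pb = 565/9 − (1/9)·106 = 51 and Ps = 54.75 + 0.125·106 = 68.
The subsidy expands output by 106 − 34 = 72 past the efficient level; on those units the gap between marginal cost and willingness to pay runs from 0 up to 17.
DWL = ½ × 17 × 72 = 612.

Deadweight loss = £612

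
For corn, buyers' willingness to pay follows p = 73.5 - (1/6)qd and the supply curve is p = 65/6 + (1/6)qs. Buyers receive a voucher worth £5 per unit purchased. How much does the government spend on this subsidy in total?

Pre-subsidy: 73.5 - (1/6)q = 65/6 + (1/6)q gives q* = 188 and p* = 253/6.
With the rebate, buyers effectively pay pb = ps − 5, where ps is the price sellers receive.
On the curves, pb = 73.5 - (1/6)q and ps = 65/6 + (1/6)q; the wedge ps − pb = 5 gives 65/6 + (1/6)q − (73.5 - (1/6)q) = 5, so q' = 203.
Then pb = 73.5 − (1/6)·203 = 119/3 and ps = 65/6 + (1/6)·203 = 134/3.
Government outlay = subsidy × quantity = 5 × 203 = 1015.

Government cost = £1015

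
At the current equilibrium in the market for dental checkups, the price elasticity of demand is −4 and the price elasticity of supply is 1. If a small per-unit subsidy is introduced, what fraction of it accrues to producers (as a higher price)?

For a small subsidy around the equilibrium, the benefit split depends on the relative slopes, which at a point are proportional to the elasticities.
Buyer share = εs/(εs + |εd|) = 1/(1 + 4) = 0.2; seller share = |εd|/(εs + |εd|) = 0.8.
So producers capture 0.8 of the subsidy.

Producer share = 0.8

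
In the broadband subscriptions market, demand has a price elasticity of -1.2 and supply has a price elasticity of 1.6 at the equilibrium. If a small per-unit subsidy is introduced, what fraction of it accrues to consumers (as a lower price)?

For a small subsidy around the equilibrium, the benefit split depends on the relative slopes, which at a point are proportional to the elasticities.
Buyer share = εs/(εs + |εd|) = 1.6/(1.6 + 1.2) = 4/7; seller share = |εd|/(εs + |εd|) = 3/7.

Consumer share = 4/7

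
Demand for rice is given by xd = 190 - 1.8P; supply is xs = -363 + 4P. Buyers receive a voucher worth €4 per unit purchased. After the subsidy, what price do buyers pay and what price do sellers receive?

Pre-subsidy: 190 - 1.8P = -363 + 4P gives P* = 2765/29, x* = 533/29.
With the rebate, buyers effectively pay Pb = Ps − 4, where Ps is the price sellers receive.
Demand in terms of Ps becomes xd = 190 − 1.8(Ps − 4) = 197.2 - 1.8Ps. Setting this equal to supply: 197.2 - 1.8Ps = -363 + 4Ps, so Ps = 2801/29.
Buyers pay Pb = 2801/29 − 4 = 2685/29; x' = -363 + 4·(2801/29) = 677/29.

Buyers pay 2685/29; sellers receive 2801/29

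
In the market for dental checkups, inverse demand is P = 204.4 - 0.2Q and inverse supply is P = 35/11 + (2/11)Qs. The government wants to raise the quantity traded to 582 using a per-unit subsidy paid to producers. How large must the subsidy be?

At Q = 582, from the demand curve buyers pay Pb = 204.4 − 0.2·582 = 88; from the supply curve sellers need Ps = 35/11 + (2/11)·582 = 109.
The subsidy must fill the gap: s = Ps − Pb = 109 − 88 = 21.

Required subsidy s = 21 per unit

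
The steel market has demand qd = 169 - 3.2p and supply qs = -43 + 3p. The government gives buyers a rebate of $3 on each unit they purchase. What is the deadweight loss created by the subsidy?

Deadweight loss = 216/31

Pre-subsidy: 169 - 3.2p = -43 + 3p gives p* = 1060/31, q* = 1847/31.
With the rebate, buyers effectively pay pb = ps − 3, where ps is the price sellers receive.
Demand in terms of ps becomes qd = 169 − 3.2(ps − 3) = 178.6 - 3.2ps. Setting this equal to supply: 178.6 - 3.2ps = -43 + 3ps, so ps = 1108/31.
Buyers pay pb = 1108/31 − 3 = 1015/31; q' = -43 + 3·(1108/31) = 1991/31.
The subsidy expands output by 1991/31 − 1847/31 = 144/31 past the efficient level; on those units the gap between marginal cost and willingness to pay runs from 0 up to 3.
DWL = ½ × 3 × 144/31 = 216/31.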